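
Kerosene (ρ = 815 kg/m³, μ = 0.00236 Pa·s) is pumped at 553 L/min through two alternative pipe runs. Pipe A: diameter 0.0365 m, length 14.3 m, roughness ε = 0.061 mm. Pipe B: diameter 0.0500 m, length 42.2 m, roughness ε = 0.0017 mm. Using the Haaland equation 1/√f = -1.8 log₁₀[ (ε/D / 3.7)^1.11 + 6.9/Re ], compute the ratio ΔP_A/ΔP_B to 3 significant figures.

Pipe A: V = Q/A = 0.009217/0.001046 = 8.808 m/s; Re = 1.11e+05; ε/D = 0.00167; Haaland → f = 0.02392; ΔP_A = f(L/D)(ρV²/2) = 2.963e+05 Pa.
Pipe B: V = Q/A = 0.009217/0.001963 = 4.694 m/s; Re = 8.105e+04; ε/D = 3.4e-05; Haaland → f = 0.01875; ΔP_B = f(L/D)(ρV²/2) = 1.421e+05 Pa.
ΔP_A/ΔP_B = 2.963e+05/1.421e+05 = 2.08.

ΔP_A/ΔP_B ≈ 2.08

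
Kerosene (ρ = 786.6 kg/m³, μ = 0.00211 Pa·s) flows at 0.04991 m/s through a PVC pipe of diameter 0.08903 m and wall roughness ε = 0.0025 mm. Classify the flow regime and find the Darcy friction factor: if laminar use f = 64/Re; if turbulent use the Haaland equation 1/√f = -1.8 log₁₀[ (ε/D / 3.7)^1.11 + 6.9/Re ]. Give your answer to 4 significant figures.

Re = ρVD/μ = 786.6·0.04991·0.08903/0.00211 = 1657.
Re < 2300 → laminar, so f = 64/Re = 0.03864 (roughness is irrelevant in laminar flow).

f ≈ 0.03864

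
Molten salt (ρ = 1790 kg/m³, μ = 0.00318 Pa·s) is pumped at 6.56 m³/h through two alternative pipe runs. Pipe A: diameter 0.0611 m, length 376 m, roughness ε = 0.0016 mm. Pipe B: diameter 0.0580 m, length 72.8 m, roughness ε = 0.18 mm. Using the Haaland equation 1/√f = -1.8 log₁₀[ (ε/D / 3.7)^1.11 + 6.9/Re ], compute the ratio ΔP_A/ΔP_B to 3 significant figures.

Pipe A: V = Q/A = 0.001822/0.002932 = 0.6215 m/s; Re = 2.137e+04; ε/D = 2.62e-05; Haaland → f = 0.02536; ΔP_A = f(L/D)(ρV²/2) = 5.395e+04 Pa.
Pipe B: V = Q/A = 0.001822/0.002642 = 0.6897 m/s; Re = 2.252e+04; ε/D = 0.0031; Haaland → f = 0.0309; ΔP_B = f(L/D)(ρV²/2) = 1.651e+04 Pa.
ΔP_A/ΔP_B = 5.395e+04/1.651e+04 = 3.27.

ΔP_A/ΔP_B ≈ 3.27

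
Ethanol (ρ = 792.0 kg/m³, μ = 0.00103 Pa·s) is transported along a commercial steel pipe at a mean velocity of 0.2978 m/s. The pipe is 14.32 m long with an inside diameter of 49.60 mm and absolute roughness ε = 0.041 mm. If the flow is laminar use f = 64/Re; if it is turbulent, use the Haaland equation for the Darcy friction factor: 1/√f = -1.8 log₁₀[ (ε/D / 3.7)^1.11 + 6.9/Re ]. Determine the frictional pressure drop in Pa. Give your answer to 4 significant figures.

ΔP ≈ 313.9 Pa

Reynolds number Re = ρVD/μ = 792 · 0.2978 · 0.0496 / 0.00103 = 1.136e+04.
Re > 4000 → turbulent. Relative roughness ε/D = 4.1e-05/0.0496 = 0.000827. Haaland: 1/√f = -1.8 log₁₀[(0.000827/3.7)^1.11 + 6.9/1.136e+04] = -1.8 log₁₀[8.86e-05 + 0.000608] = 5.683, so f = 0.03096.
Darcy-Weisbach: ΔP = f(L/D)(ρV²/2) = 0.03096·(14.32/0.0496)·(792·0.2978²/2) = 0.03096·288.7·35.12 = 313.9 Pa.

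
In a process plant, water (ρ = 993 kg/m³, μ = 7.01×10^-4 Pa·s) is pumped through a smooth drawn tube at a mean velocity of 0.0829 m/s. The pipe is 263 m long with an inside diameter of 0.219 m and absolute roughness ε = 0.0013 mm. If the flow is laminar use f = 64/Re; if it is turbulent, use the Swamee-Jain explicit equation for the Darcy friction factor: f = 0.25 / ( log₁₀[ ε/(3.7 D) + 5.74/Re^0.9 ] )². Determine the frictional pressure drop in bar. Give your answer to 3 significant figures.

ΔP ≈ 9.95×10^-4 bar

Reynolds number Re = ρVD/μ = 993 · 0.0829 · 0.219 / 0.000701 = 2.572e+04.
Re > 4000 → turbulent. Relative roughness ε/D = 1.3e-06/0.219 = 5.94e-06. Swamee-Jain: f = 0.25/(log₁₀[5.94e-06/3.7 + 5.74/2.572e+04^0.9])² = 0.25/(log₁₀[1.6e-06 + 0.000616])² = 0.25/(-3.209)² = 0.02427.
Darcy-Weisbach: ΔP = f(L/D)(ρV²/2) = 0.02427·(263/0.219)·(993·0.0829²/2) = 0.02427·1201·3.412 = 99.47 Pa.
ΔP = 99.47 Pa = 9.95×10^-4 bar.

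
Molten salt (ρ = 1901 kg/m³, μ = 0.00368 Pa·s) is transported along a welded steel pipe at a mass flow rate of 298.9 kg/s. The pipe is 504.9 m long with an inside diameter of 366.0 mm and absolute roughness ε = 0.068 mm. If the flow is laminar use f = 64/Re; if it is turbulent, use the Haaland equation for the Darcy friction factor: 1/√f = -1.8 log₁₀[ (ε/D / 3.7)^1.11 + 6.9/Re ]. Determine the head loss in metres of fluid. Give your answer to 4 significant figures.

A = πD²/4 = π(0.366)²/4 = 0.1052 m²; mean velocity V = ṁ/(ρA) = 298.9/(1901 · 0.1052) = 1.494 m/s.
Reynolds number Re = ρVD/μ = 1901 · 1.494 · 0.366 / 0.00368 = 2.826e+05.
Re > 4000 → turbulent. Relative roughness ε/D = 6.8e-05/0.366 = 0.000186. Haaland: 1/√f = -1.8 log₁₀[(0.000186/3.7)^1.11 + 6.9/2.826e+05] = -1.8 log₁₀[1.69e-05 + 2.44e-05] = 7.891, so f = 0.01606.
Darcy-Weisbach: ΔP = f(L/D)(ρV²/2) = 0.01606·(504.9/0.366)·(1901·1.494²/2) = 0.01606·1380·2123 = 4.703e+04 Pa.
Head loss h_f = ΔP/(ρg) = 4.703e+04/(1901·9.81) = 2.522 m.

h_f ≈ 2.522 m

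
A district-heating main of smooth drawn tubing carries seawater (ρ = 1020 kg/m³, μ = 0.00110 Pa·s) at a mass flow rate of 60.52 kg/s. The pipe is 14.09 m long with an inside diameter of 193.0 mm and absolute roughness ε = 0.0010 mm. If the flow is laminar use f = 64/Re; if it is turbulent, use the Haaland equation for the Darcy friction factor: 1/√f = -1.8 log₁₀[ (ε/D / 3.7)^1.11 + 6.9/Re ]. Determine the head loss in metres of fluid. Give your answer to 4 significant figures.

A = πD²/4 = π(0.193)²/4 = 0.02926 m²; mean velocity V = ṁ/(ρA) = 60.52/(1020 · 0.02926) = 2.028 m/s.
Reynolds number Re = ρVD/μ = 1020 · 2.028 · 0.193 / 0.0011 = 3.63e+05.
Re > 4000 → turbulent. Relative roughness ε/D = 1e-06/0.193 = 5.18e-06. Haaland: 1/√f = -1.8 log₁₀[(5.18e-06/3.7)^1.11 + 6.9/3.63e+05] = -1.8 log₁₀[3.18e-07 + 1.9e-05] = 8.485, so f = 0.01389.
Darcy-Weisbach: ΔP = f(L/D)(ρV²/2) = 0.01389·(14.09/0.193)·(1020·2.028²/2) = 0.01389·73.01·2098 = 2127 Pa.
Head loss h_f = ΔP/(ρg) = 2127/(1020·9.81) = 0.2126 m.

h_f ≈ 0.2126 m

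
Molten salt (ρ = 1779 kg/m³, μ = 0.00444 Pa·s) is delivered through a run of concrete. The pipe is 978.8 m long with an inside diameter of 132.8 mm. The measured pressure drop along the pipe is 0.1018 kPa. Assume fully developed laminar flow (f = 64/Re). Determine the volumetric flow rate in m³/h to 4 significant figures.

Q ≈ 0.6437 m³/h

For laminar flow, f = 64/Re with Re = ρVD/μ, so Darcy-Weisbach reduces to ΔP = 32μLV/D². Solving for V: V = ΔP·D²/(32μL) = 101.8·(0.1328)²/(32·0.00444·978.8) = 0.01291 m/s.
Check: Re = ρVD/μ = 1779·0.01291·0.1328/0.00444 = 686.9 < 2300, so the laminar assumption holds.
Q = V·A = 0.01291·(π/4·0.1328²) = 0.0001788 m³/s = 0.6437 m³/h.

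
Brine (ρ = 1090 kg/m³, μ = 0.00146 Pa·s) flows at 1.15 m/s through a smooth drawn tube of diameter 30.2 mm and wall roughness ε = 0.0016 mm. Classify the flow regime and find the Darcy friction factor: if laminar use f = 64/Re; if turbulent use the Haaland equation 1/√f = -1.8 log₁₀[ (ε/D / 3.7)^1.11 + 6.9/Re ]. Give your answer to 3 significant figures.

Re = ρVD/μ = 1090·1.15·0.0302/0.00146 = 2.593e+04.
Re > 4000 → turbulent. ε/D = 1.6e-06/0.0302 = 5.3e-05; Haaland: 1/√f = -1.8 log₁₀[4.2e-06 + 0.000266] = 6.423, so f = 0.02424.

f ≈ 0.0242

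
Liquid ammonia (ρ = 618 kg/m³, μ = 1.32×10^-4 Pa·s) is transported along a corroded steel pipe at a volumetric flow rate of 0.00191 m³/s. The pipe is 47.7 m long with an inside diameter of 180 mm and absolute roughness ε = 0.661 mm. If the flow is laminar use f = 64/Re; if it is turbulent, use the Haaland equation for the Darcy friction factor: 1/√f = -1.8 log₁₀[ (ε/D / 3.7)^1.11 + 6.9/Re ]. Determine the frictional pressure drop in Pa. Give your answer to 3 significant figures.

ΔP ≈ 13.5 Pa

Cross-sectional area A = πD²/4 = π(0.18)²/4 = 0.02545 m²; mean velocity V = Q/A = 0.00191/0.02545 = 0.07506 m/s.
Reynolds number Re = ρVD/μ = 618 · 0.07506 · 0.18 / 0.000132 = 6.325e+04.
Re > 4000 → turbulent. Relative roughness ε/D = 0.000661/0.18 = 0.00367. Haaland: 1/√f = -1.8 log₁₀[(0.00367/3.7)^1.11 + 6.9/6.325e+04] = -1.8 log₁₀[0.000464 + 0.000109] = 5.835, so f = 0.02937.
Darcy-Weisbach: ΔP = f(L/D)(ρV²/2) = 0.02937·(47.7/0.18)·(618·0.07506²/2) = 0.02937·265·1.741 = 13.55 Pa.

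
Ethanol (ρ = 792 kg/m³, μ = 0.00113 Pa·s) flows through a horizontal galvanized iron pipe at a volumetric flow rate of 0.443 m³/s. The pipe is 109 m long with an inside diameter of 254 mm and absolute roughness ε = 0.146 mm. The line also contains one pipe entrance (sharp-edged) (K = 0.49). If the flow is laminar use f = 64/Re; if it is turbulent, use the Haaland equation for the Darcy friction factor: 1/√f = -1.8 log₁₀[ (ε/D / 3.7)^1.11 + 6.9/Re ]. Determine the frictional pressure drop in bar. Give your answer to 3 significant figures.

Cross-sectional area A = πD²/4 = π(0.254)²/4 = 0.05067 m²; mean velocity V = Q/A = 0.443/0.05067 = 8.743 m/s.
Reynolds number Re = ρVD/μ = 792 · 8.743 · 0.254 / 0.00113 = 1.556e+06.
Re > 4000 → turbulent. Relative roughness ε/D = 0.000146/0.254 = 0.000575. Haaland: 1/√f = -1.8 log₁₀[(0.000575/3.7)^1.11 + 6.9/1.556e+06] = -1.8 log₁₀[5.92e-05 + 4.43e-06] = 7.553, so f = 0.01753.
Total minor-loss coefficient ΣK = 1·0.49 = 0.49.
ΔP = [f·L/D + ΣK]·(ρV²/2) = [0.01753·109/0.254 + 0.49]·(792·8.743²/2) = [7.522 + 0.49]·3.027e+04 = 2.425e+05 Pa.
ΔP = 2.425e+05 Pa = 2.43 bar.

ΔP ≈ 2.43 bar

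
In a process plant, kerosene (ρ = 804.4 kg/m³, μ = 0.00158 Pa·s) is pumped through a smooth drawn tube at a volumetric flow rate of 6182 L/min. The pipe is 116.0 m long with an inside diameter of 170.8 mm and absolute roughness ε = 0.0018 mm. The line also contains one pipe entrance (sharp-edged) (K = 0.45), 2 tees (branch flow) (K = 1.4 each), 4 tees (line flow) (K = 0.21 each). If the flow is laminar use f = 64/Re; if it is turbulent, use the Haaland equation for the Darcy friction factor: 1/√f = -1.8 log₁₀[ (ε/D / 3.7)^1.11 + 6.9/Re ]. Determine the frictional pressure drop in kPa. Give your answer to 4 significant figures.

ΔP ≈ 109.3 kPa

Q = 6182 L/min = 6182/60000 = 0.103 m³/s.
Cross-sectional area A = πD²/4 = π(0.1708)²/4 = 0.02291 m²; mean velocity V = Q/A = 0.103/0.02291 = 4.497 m/s.
Reynolds number Re = ρVD/μ = 804.4 · 4.497 · 0.1708 / 0.00158 = 3.91e+05.
Re > 4000 → turbulent. Relative roughness ε/D = 1.8e-06/0.1708 = 1.05e-05. Haaland: 1/√f = -1.8 log₁₀[(1.05e-05/3.7)^1.11 + 6.9/3.91e+05] = -1.8 log₁₀[6.99e-07 + 1.76e-05] = 8.526, so f = 0.01376.
Total minor-loss coefficient ΣK = 1·0.45 + 2·1.4 + 4·0.21 = 4.09.
ΔP = [f·L/D + ΣK]·(ρV²/2) = [0.01376·116/0.1708 + 4.09]·(804.4·4.497²/2) = [9.344 + 4.09]·8133 = 1.093e+05 Pa.
ΔP = 1.093e+05 Pa = 109.3 kPa.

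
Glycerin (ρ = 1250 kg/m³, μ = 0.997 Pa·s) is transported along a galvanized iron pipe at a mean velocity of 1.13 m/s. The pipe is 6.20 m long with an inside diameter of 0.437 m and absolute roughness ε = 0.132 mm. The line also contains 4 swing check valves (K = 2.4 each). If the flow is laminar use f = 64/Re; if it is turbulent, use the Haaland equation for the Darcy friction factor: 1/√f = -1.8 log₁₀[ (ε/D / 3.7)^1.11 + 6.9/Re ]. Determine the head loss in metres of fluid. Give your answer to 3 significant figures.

h_f ≈ 0.720 m

Reynolds number Re = ρVD/μ = 1250 · 1.13 · 0.437 / 0.997 = 619.1.
Re < 2300 → laminar flow, so f = 64/Re = 64/619.1 = 0.1034 (the turbulent correlation is not needed).
Total minor-loss coefficient ΣK = 4·2.4 = 9.6.
ΔP = [f·L/D + ΣK]·(ρV²/2) = [0.1034·6.2/0.437 + 9.6]·(1250·1.13²/2) = [1.467 + 9.6]·798.1 = 8832 Pa.
Head loss h_f = ΔP/(ρg) = 8832/(1250·9.81) = 0.720 m.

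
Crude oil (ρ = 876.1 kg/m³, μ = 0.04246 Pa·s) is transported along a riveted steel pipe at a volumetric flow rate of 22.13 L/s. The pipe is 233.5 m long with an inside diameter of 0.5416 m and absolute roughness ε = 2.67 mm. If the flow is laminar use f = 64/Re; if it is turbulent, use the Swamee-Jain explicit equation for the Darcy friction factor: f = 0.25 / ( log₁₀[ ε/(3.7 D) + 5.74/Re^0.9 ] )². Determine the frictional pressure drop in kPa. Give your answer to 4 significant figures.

ΔP ≈ 0.1039 kPa

Q = 22.13 L/s = 22.13/1000 = 0.02213 m³/s.
Cross-sectional area A = πD²/4 = π(0.5416)²/4 = 0.2304 m²; mean velocity V = Q/A = 0.02213/0.2304 = 0.09606 m/s.
Reynolds number Re = ρVD/μ = 876.1 · 0.09606 · 0.5416 / 0.0425 = 1073.
Re < 2300 → laminar flow, so f = 64/Re = 64/1073 = 0.05962 (the turbulent correlation is not needed).
Darcy-Weisbach: ΔP = f(L/D)(ρV²/2) = 0.05962·(233.5/0.5416)·(876.1·0.09606²/2) = 0.05962·431.1·4.042 = 103.9 Pa.
ΔP = 103.9 Pa = 0.1039 kPa.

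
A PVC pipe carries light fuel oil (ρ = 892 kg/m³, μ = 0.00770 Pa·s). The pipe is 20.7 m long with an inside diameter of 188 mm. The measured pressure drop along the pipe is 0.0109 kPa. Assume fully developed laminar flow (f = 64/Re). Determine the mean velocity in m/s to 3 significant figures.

For laminar flow, f = 64/Re with Re = ρVD/μ, so Darcy-Weisbach reduces to ΔP = 32μLV/D². Solving for V: V = ΔP·D²/(32μL) = 10.9·(0.188)²/(32·0.0077·20.7) = 0.07553 m/s.
Check: Re = ρVD/μ = 892·0.07553·0.188/0.0077 = 1645 < 2300, so the laminar assumption holds.

V ≈ 0.0755 m/s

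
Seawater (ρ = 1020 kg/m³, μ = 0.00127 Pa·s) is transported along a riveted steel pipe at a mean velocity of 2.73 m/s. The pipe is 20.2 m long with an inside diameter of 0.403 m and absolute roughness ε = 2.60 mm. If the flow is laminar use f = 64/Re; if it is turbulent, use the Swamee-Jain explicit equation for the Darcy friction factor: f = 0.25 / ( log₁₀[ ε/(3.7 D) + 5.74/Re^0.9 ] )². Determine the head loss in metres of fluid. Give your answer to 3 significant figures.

h_f ≈ 0.628 m

Reynolds number Re = ρVD/μ = 1020 · 2.73 · 0.403 / 0.00127 = 8.836e+05.
Re > 4000 → turbulent. Relative roughness ε/D = 0.0026/0.403 = 0.00645. Swamee-Jain: f = 0.25/(log₁₀[0.00645/3.7 + 5.74/8.836e+05^0.9])² = 0.25/(log₁₀[0.00174 + 2.55e-05])² = 0.25/(-2.752)² = 0.033.
Darcy-Weisbach: ΔP = f(L/D)(ρV²/2) = 0.033·(20.2/0.403)·(1020·2.73²/2) = 0.033·50.12·3801 = 6288 Pa.
Head loss h_f = ΔP/(ρg) = 6288/(1020·9.81) = 0.628 m.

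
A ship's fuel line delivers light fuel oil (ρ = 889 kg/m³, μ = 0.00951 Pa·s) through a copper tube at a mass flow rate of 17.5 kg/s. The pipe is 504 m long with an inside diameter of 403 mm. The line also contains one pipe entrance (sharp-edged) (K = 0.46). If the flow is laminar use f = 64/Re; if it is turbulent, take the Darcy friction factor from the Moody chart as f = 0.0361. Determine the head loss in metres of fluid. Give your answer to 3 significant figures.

h_f ≈ 0.0554 m

A = πD²/4 = π(0.403)²/4 = 0.1276 m²; mean velocity V = ṁ/(ρA) = 17.5/(889 · 0.1276) = 0.1543 m/s.
Reynolds number Re = ρVD/μ = 889 · 0.1543 · 0.403 / 0.00951 = 5814.
Re > 4000 → turbulent; use the Moody-chart value f = 0.0361.
Total minor-loss coefficient ΣK = 1·0.46 = 0.46.
ΔP = [f·L/D + ΣK]·(ρV²/2) = [0.0361·504/0.403 + 0.46]·(889·0.1543²/2) = [45.15 + 0.46]·10.59 = 482.8 Pa.
Head loss h_f = ΔP/(ρg) = 482.8/(889·9.81) = 0.0554 m.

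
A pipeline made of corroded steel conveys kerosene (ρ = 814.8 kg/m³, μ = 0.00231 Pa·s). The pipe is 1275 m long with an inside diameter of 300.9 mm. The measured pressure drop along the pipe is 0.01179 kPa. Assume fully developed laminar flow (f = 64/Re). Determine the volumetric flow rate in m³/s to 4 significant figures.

Q ≈ 8.054×10^-4 m³/s

For laminar flow, f = 64/Re with Re = ρVD/μ, so Darcy-Weisbach reduces to ΔP = 32μLV/D². Solving for V: V = ΔP·D²/(32μL) = 11.79·(0.3009)²/(32·0.00231·1275) = 0.01133 m/s.
Check: Re = ρVD/μ = 814.8·0.01133·0.3009/0.00231 = 1202 < 2300, so the laminar assumption holds.
Q = V·A = 0.01133·(π/4·0.3009²) = 0.0008054 m³/s = 8.054×10^-4 m³/s.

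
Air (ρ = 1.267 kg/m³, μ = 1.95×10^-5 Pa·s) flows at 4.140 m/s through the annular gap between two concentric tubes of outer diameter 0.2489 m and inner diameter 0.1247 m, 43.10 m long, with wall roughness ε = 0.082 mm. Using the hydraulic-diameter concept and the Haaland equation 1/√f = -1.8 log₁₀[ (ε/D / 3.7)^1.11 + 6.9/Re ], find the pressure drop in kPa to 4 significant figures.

ΔP ≈ 0.09177 kPa

Hydraulic diameter D_h = 4A/P = D_o - D_i = 0.2489 - 0.1247 = 0.1242 m.
Re = ρVD_h/μ = 1.267·4.14·0.1242/1.95e-05 = 3.341e+04.
ε/D_h = 8.2e-05/0.1242 = 0.00066; Haaland gives 1/√f = -1.8 log₁₀[6.9e-05+0.000207] = 6.408, so f = 0.02436.
ΔP = f(L/D_h)(ρV²/2) = 0.02436·43.1/0.1242·10.86 = 91.77 Pa.
ΔP = 0.09177 kPa.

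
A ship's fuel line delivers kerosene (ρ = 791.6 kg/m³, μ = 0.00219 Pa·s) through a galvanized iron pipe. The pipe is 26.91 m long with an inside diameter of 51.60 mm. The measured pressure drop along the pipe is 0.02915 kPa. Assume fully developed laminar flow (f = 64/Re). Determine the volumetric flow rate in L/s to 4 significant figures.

For laminar flow, f = 64/Re with Re = ρVD/μ, so Darcy-Weisbach reduces to ΔP = 32μLV/D². Solving for V: V = ΔP·D²/(32μL) = 29.15·(0.0516)²/(32·0.00219·26.91) = 0.04116 m/s.
Check: Re = ρVD/μ = 791.6·0.04116·0.0516/0.00219 = 767.6 < 2300, so the laminar assumption holds.
Q = V·A = 0.04116·(π/4·0.0516²) = 8.606e-05 m³/s = 0.08606 L/s.

Q ≈ 0.08606 L/s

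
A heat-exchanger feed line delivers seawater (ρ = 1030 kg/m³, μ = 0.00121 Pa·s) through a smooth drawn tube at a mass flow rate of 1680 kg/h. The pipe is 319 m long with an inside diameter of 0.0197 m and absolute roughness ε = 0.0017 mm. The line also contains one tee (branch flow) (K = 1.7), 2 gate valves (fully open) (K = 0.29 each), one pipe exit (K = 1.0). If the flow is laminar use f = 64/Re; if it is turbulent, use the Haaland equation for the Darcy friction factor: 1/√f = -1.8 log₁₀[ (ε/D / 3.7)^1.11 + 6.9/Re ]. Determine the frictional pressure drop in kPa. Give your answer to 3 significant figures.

ṁ = 1680 kg/h = 1680/3600 = 0.4667 kg/s.
A = πD²/4 = π(0.0197)²/4 = 0.0003048 m²; mean velocity V = ṁ/(ρA) = 0.4667/(1030 · 0.0003048) = 1.486 m/s.
Reynolds number Re = ρVD/μ = 1030 · 1.486 · 0.0197 / 0.00121 = 2.493e+04.
Re > 4000 → turbulent. Relative roughness ε/D = 1.7e-06/0.0197 = 8.63e-05. Haaland: 1/√f = -1.8 log₁₀[(8.63e-05/3.7)^1.11 + 6.9/2.493e+04] = -1.8 log₁₀[7.22e-06 + 0.000277] = 6.384, so f = 0.02454.
Total minor-loss coefficient ΣK = 1·1.7 + 2·0.29 + 1·1 = 3.28.
ΔP = [f·L/D + ΣK]·(ρV²/2) = [0.02454·319/0.0197 + 3.28]·(1030·1.486²/2) = [397.3 + 3.28]·1138 = 4.558e+05 Pa.
ΔP = 4.558e+05 Pa = 456 kPa.

ΔP ≈ 456 kPa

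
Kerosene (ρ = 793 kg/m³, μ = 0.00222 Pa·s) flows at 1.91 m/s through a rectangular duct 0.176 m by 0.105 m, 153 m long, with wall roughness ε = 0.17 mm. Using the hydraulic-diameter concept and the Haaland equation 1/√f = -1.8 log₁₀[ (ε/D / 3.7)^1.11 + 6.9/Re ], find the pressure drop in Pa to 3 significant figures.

Hydraulic diameter D_h = 4A/P = 4·(0.176·0.105)/(2·(0.176+0.105)) = 0.07392/0.562 = 0.1315 m.
Re = ρVD_h/μ = 793·1.91·0.1315/0.00222 = 8.974e+04.
ε/D_h = 0.00017/0.1315 = 0.00129; Haaland gives 1/√f = -1.8 log₁₀[0.000146+7.69e-05] = 6.575, so f = 0.02313.
ΔP = f(L/D_h)(ρV²/2) = 0.02313·153/0.1315·1446 = 3.892e+04 Pa.

ΔP ≈ 38900 Pa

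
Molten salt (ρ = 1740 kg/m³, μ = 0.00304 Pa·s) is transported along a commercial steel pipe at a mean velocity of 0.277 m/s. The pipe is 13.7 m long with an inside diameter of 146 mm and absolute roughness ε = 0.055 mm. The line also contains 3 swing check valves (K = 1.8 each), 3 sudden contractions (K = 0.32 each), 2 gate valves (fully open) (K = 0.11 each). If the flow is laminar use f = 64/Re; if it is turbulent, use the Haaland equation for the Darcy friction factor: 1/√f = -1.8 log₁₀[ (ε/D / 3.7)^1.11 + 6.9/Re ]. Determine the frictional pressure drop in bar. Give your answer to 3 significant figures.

ΔP ≈ 0.00599 bar

Reynolds number Re = ρVD/μ = 1740 · 0.277 · 0.146 / 0.00304 = 2.315e+04.
Re > 4000 → turbulent. Relative roughness ε/D = 5.5e-05/0.146 = 0.000377. Haaland: 1/√f = -1.8 log₁₀[(0.000377/3.7)^1.11 + 6.9/2.315e+04] = -1.8 log₁₀[3.7e-05 + 0.000298] = 6.255, so f = 0.02556.
Total minor-loss coefficient ΣK = 3·1.8 + 3·0.32 + 2·0.11 = 6.58.
ΔP = [f·L/D + ΣK]·(ρV²/2) = [0.02556·13.7/0.146 + 6.58]·(1740·0.277²/2) = [2.399 + 6.58]·66.75 = 599.4 Pa.
ΔP = 599.4 Pa = 0.00599 bar.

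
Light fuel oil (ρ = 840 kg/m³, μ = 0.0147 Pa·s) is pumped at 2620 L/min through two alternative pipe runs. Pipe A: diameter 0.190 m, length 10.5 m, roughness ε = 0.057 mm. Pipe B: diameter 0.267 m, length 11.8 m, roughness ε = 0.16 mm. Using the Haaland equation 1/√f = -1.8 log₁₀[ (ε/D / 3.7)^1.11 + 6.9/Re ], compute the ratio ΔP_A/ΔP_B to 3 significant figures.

Pipe A: V = Q/A = 0.04367/0.02835 = 1.54 m/s; Re = 1.672e+04; ε/D = 0.0003; Haaland → f = 0.02742; ΔP_A = f(L/D)(ρV²/2) = 1509 Pa.
Pipe B: V = Q/A = 0.04367/0.05599 = 0.7799 m/s; Re = 1.19e+04; ε/D = 0.000599; Haaland → f = 0.03028; ΔP_B = f(L/D)(ρV²/2) = 341.9 Pa.
ΔP_A/ΔP_B = 1509/341.9 = 4.42.

ΔP_A/ΔP_B ≈ 4.42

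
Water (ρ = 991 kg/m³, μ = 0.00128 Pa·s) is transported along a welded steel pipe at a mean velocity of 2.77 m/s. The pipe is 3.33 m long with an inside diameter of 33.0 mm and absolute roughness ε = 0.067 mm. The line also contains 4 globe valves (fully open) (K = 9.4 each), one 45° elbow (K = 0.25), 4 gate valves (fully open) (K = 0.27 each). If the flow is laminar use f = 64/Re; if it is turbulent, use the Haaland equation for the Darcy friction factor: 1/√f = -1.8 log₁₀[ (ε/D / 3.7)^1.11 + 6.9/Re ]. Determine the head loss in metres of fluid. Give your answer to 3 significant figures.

h_f ≈ 16.2 m

Reynolds number Re = ρVD/μ = 991 · 2.77 · 0.033 / 0.00128 = 7.077e+04.
Re > 4000 → turbulent. Relative roughness ε/D = 6.7e-05/0.033 = 0.00203. Haaland: 1/√f = -1.8 log₁₀[(0.00203/3.7)^1.11 + 6.9/7.077e+04] = -1.8 log₁₀[0.00024 + 9.75e-05] = 6.249, so f = 0.02561.
Total minor-loss coefficient ΣK = 4·9.4 + 1·0.25 + 4·0.27 = 38.9.
ΔP = [f·L/D + ΣK]·(ρV²/2) = [0.02561·3.33/0.033 + 38.9]·(991·2.77²/2) = [2.585 + 38.9]·3802 = 1.578e+05 Pa.
Head loss h_f = ΔP/(ρg) = 1.578e+05/(991·9.81) = 16.2 m.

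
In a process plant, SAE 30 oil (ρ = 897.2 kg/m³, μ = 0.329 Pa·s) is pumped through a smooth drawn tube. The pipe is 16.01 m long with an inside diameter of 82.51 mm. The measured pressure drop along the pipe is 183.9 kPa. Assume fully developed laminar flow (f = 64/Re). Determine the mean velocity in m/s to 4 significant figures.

V ≈ 7.428 m/s

For laminar flow, f = 64/Re with Re = ρVD/μ, so Darcy-Weisbach reduces to ΔP = 32μLV/D². Solving for V: V = ΔP·D²/(32μL) = 1.839e+05·(0.08251)²/(32·0.329·16.01) = 7.428 m/s.
Check: Re = ρVD/μ = 897.2·7.428·0.08251/0.329 = 1671 < 2300, so the laminar assumption holds.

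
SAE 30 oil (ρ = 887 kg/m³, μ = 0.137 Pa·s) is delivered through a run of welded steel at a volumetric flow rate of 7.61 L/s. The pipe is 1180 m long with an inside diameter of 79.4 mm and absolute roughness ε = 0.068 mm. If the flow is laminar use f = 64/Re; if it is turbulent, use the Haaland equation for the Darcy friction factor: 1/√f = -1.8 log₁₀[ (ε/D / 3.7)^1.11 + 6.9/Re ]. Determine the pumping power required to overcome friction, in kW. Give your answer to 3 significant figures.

Q = 7.61 L/s = 7.61/1000 = 0.00761 m³/s.
Cross-sectional area A = πD²/4 = π(0.0794)²/4 = 0.004951 m²; mean velocity V = Q/A = 0.00761/0.004951 = 1.537 m/s.
Reynolds number Re = ρVD/μ = 887 · 1.537 · 0.0794 / 0.137 = 790.1.
Re < 2300 → laminar flow, so f = 64/Re = 64/790.1 = 0.081 (the turbulent correlation is not needed).
Darcy-Weisbach: ΔP = f(L/D)(ρV²/2) = 0.081·(1180/0.0794)·(887·1.537²/2) = 0.081·1.486e+04·1048 = 1.261e+06 Pa.
Pumping power P = QΔP = 0.00761·1.261e+06 = 9597 W = 9.60 kW.

P ≈ 9.60 kW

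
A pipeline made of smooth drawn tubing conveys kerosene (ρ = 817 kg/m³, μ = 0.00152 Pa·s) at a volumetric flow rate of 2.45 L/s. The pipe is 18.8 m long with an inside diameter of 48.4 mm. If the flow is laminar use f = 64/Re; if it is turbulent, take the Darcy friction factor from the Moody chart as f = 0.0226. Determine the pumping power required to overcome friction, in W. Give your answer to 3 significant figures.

Q = 2.45 L/s = 2.45/1000 = 0.00245 m³/s.
Cross-sectional area A = πD²/4 = π(0.0484)²/4 = 0.00184 m²; mean velocity V = Q/A = 0.00245/0.00184 = 1.332 m/s.
Reynolds number Re = ρVD/μ = 817 · 1.332 · 0.0484 / 0.00152 = 3.464e+04.
Re > 4000 → turbulent; use the Moody-chart value f = 0.0226.
Darcy-Weisbach: ΔP = f(L/D)(ρV²/2) = 0.0226·(18.8/0.0484)·(817·1.332²/2) = 0.0226·388.4·724.4 = 6359 Pa.
Pumping power P = QΔP = 0.00245·6359 = 15.58 W = 15.6 W.

P ≈ 15.6 W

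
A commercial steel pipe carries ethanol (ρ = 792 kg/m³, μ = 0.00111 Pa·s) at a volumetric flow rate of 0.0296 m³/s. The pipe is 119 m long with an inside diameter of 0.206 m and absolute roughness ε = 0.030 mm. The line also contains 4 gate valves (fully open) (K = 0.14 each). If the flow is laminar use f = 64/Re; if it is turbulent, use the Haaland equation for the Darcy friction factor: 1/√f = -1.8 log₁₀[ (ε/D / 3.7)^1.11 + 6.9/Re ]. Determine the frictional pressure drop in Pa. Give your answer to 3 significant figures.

ΔP ≈ 3360 Pa

Cross-sectional area A = πD²/4 = π(0.206)²/4 = 0.03333 m²; mean velocity V = Q/A = 0.0296/0.03333 = 0.8881 m/s.
Reynolds number Re = ρVD/μ = 792 · 0.8881 · 0.206 / 0.00111 = 1.305e+05.
Re > 4000 → turbulent. Relative roughness ε/D = 3e-05/0.206 = 0.000146. Haaland: 1/√f = -1.8 log₁₀[(0.000146/3.7)^1.11 + 6.9/1.305e+05] = -1.8 log₁₀[1.29e-05 + 5.29e-05] = 7.528, so f = 0.01765.
Total minor-loss coefficient ΣK = 4·0.14 = 0.56.
ΔP = [f·L/D + ΣK]·(ρV²/2) = [0.01765·119/0.206 + 0.56]·(792·0.8881²/2) = [10.19 + 0.56]·312.3 = 3359 Pa.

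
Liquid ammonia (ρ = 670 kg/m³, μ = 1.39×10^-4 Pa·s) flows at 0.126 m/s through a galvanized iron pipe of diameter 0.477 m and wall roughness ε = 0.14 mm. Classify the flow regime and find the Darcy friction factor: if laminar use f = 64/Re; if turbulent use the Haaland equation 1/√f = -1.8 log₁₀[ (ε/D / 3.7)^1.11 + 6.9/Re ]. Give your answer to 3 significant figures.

f ≈ 0.0168

Re = ρVD/μ = 670·0.126·0.477/0.000139 = 2.897e+05.
Re > 4000 → turbulent. ε/D = 0.00014/0.477 = 0.000294; Haaland: 1/√f = -1.8 log₁₀[2.81e-05 + 2.38e-05] = 7.713, so f = 0.01681.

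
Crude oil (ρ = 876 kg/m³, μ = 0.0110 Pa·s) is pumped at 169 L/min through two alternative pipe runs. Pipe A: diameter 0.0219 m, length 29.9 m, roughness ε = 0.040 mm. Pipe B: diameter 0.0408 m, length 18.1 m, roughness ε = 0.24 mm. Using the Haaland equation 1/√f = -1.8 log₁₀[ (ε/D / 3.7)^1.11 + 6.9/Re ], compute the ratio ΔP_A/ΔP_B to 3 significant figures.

Pipe A: V = Q/A = 0.002817/0.0003767 = 7.478 m/s; Re = 1.304e+04; ε/D = 0.00183; Haaland → f = 0.03152; ΔP_A = f(L/D)(ρV²/2) = 1.054e+06 Pa.
Pipe B: V = Q/A = 0.002817/0.001307 = 2.154 m/s; Re = 7000; ε/D = 0.00588; Haaland → f = 0.04074; ΔP_B = f(L/D)(ρV²/2) = 3.674e+04 Pa.
ΔP_A/ΔP_B = 1.054e+06/3.674e+04 = 28.7.

ΔP_A/ΔP_B ≈ 28.7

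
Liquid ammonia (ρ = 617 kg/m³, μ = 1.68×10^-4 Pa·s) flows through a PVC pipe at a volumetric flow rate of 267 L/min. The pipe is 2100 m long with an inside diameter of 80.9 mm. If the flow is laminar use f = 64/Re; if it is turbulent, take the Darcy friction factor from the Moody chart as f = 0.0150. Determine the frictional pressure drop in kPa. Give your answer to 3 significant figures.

ΔP ≈ 90.0 kPa

Q = 267 L/min = 267/60000 = 0.00445 m³/s.
Cross-sectional area A = πD²/4 = π(0.0809)²/4 = 0.00514 m²; mean velocity V = Q/A = 0.00445/0.00514 = 0.8657 m/s.
Reynolds number Re = ρVD/μ = 617 · 0.8657 · 0.0809 / 0.000168 = 2.572e+05.
Re > 4000 → turbulent; use the Moody-chart value f = 0.0150.
Darcy-Weisbach: ΔP = f(L/D)(ρV²/2) = 0.015·(2100/0.0809)·(617·0.8657²/2) = 0.015·2.596e+04·231.2 = 9.003e+04 Pa.
ΔP = 9.003e+04 Pa = 90.0 kPa.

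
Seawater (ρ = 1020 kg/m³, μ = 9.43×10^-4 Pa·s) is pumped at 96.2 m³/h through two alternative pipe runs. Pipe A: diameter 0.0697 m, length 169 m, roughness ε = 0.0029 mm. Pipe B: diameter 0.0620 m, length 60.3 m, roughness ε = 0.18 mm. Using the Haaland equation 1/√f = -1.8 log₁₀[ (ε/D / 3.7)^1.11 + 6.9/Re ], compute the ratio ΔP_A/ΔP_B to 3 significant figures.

Pipe A: V = Q/A = 0.02672/0.003816 = 7.004 m/s; Re = 5.28e+05; ε/D = 4.16e-05; Haaland → f = 0.01346; ΔP_A = f(L/D)(ρV²/2) = 8.165e+05 Pa.
Pipe B: V = Q/A = 0.02672/0.003019 = 8.851 m/s; Re = 5.936e+05; ε/D = 0.0029; Haaland → f = 0.02619; ΔP_B = f(L/D)(ρV²/2) = 1.018e+06 Pa.
ΔP_A/ΔP_B = 8.165e+05/1.018e+06 = 0.802.

ΔP_A/ΔP_B ≈ 0.802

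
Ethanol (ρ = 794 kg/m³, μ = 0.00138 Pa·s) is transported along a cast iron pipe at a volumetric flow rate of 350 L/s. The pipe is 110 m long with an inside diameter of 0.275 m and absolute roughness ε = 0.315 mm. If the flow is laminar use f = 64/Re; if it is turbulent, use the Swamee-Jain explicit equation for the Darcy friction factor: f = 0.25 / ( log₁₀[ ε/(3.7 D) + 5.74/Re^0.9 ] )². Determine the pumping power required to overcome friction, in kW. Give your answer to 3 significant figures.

P ≈ 39.9 kW

Q = 350 L/s = 350/1000 = 0.35 m³/s.
Cross-sectional area A = πD²/4 = π(0.275)²/4 = 0.0594 m²; mean velocity V = Q/A = 0.35/0.0594 = 5.893 m/s.
Reynolds number Re = ρVD/μ = 794 · 5.893 · 0.275 / 0.00138 = 9.324e+05.
Re > 4000 → turbulent. Relative roughness ε/D = 0.000315/0.275 = 0.00115. Swamee-Jain: f = 0.25/(log₁₀[0.00115/3.7 + 5.74/9.324e+05^0.9])² = 0.25/(log₁₀[0.00031 + 2.43e-05])² = 0.25/(-3.476)² = 0.02069.
Darcy-Weisbach: ΔP = f(L/D)(ρV²/2) = 0.02069·(110/0.275)·(794·5.893²/2) = 0.02069·400·1.379e+04 = 1.141e+05 Pa.
Pumping power P = QΔP = 0.35·1.141e+05 = 39920 W = 39.9 kW.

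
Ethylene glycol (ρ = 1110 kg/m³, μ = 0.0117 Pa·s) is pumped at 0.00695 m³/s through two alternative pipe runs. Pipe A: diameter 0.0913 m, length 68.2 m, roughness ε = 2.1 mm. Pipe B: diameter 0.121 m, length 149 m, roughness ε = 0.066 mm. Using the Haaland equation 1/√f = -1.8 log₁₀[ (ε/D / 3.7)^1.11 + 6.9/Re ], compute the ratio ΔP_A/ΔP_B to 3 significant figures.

Pipe A: V = Q/A = 0.00695/0.006547 = 1.062 m/s; Re = 9195; ε/D = 0.023; Haaland → f = 0.05514; ΔP_A = f(L/D)(ρV²/2) = 2.576e+04 Pa.
Pipe B: V = Q/A = 0.00695/0.0115 = 0.6044 m/s; Re = 6938; ε/D = 0.000545; Haaland → f = 0.03479; ΔP_B = f(L/D)(ρV²/2) = 8685 Pa.
ΔP_A/ΔP_B = 2.576e+04/8685 = 2.97.

ΔP_A/ΔP_B ≈ 2.97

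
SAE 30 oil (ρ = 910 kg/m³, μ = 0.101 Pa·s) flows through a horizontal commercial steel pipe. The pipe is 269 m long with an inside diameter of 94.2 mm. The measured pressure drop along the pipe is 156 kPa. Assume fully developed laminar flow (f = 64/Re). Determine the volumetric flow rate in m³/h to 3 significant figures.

Q ≈ 39.9 m³/h

For laminar flow, f = 64/Re with Re = ρVD/μ, so Darcy-Weisbach reduces to ΔP = 32μLV/D². Solving for V: V = ΔP·D²/(32μL) = 1.56e+05·(0.0942)²/(32·0.101·269) = 1.592 m/s.
Check: Re = ρVD/μ = 910·1.592·0.0942/0.101 = 1351 < 2300, so the laminar assumption holds.
Q = V·A = 1.592·(π/4·0.0942²) = 0.0111 m³/s = 39.9 m³/h.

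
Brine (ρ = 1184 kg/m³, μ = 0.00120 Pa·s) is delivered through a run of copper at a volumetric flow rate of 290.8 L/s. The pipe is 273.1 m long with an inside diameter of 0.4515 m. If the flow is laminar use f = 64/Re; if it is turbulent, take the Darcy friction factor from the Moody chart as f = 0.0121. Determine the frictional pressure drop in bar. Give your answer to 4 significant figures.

ΔP ≈ 0.1429 bar

Q = 290.8 L/s = 290.8/1000 = 0.2908 m³/s.
Cross-sectional area A = πD²/4 = π(0.4515)²/4 = 0.1601 m²; mean velocity V = Q/A = 0.2908/0.1601 = 1.816 m/s.
Reynolds number Re = ρVD/μ = 1184 · 1.816 · 0.4515 / 0.0012 = 8.091e+05.
Re > 4000 → turbulent; use the Moody-chart value f = 0.0121.
Darcy-Weisbach: ΔP = f(L/D)(ρV²/2) = 0.0121·(273.1/0.4515)·(1184·1.816²/2) = 0.0121·604.9·1953 = 1.429e+04 Pa.
ΔP = 1.429e+04 Pa = 0.1429 bar.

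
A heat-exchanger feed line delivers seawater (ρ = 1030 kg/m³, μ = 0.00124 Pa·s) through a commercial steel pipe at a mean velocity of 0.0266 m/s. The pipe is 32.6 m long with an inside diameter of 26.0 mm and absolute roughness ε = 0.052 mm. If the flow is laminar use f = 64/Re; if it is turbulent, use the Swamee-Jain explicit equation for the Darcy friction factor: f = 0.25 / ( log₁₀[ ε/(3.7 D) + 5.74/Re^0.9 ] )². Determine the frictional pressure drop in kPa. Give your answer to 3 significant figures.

Reynolds number Re = ρVD/μ = 1030 · 0.0266 · 0.026 / 0.00124 = 574.5.
Re < 2300 → laminar flow, so f = 64/Re = 64/574.5 = 0.1114 (the turbulent correlation is not needed).
Darcy-Weisbach: ΔP = f(L/D)(ρV²/2) = 0.1114·(32.6/0.026)·(1030·0.0266²/2) = 0.1114·1254·0.3644 = 50.9 Pa.
ΔP = 50.9 Pa = 0.0509 kPa.

ΔP ≈ 0.0509 kPa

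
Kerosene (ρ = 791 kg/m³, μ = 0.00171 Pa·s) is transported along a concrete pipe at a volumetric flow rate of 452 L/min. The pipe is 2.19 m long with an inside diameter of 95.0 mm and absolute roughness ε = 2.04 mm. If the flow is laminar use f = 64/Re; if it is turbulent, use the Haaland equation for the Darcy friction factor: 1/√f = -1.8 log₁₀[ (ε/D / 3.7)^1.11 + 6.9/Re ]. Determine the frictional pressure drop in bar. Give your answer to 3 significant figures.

ΔP ≈ 0.00524 bar

Q = 452 L/min = 452/60000 = 0.007533 m³/s.
Cross-sectional area A = πD²/4 = π(0.095)²/4 = 0.007088 m²; mean velocity V = Q/A = 0.007533/0.007088 = 1.063 m/s.
Reynolds number Re = ρVD/μ = 791 · 1.063 · 0.095 / 0.00171 = 4.67e+04.
Re > 4000 → turbulent. Relative roughness ε/D = 0.00204/0.095 = 0.0215. Haaland: 1/√f = -1.8 log₁₀[(0.0215/3.7)^1.11 + 6.9/4.67e+04] = -1.8 log₁₀[0.00329 + 0.000148] = 4.434, so f = 0.05087.
Darcy-Weisbach: ΔP = f(L/D)(ρV²/2) = 0.05087·(2.19/0.095)·(791·1.063²/2) = 0.05087·23.05·446.7 = 523.9 Pa.
ΔP = 523.9 Pa = 0.00524 bar.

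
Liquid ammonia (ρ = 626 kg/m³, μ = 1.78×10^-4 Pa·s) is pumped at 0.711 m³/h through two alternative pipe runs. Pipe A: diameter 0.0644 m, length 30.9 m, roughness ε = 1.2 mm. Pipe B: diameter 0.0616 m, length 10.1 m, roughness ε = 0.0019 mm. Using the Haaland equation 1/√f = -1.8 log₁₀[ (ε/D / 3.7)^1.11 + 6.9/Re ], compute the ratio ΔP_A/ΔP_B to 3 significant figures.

ΔP_A/ΔP_B ≈ 4.38

Pipe A: V = Q/A = 0.0001975/0.003257 = 0.06063 m/s; Re = 1.373e+04; ε/D = 0.0186; Haaland → f = 0.05021; ΔP_A = f(L/D)(ρV²/2) = 27.72 Pa.
Pipe B: V = Q/A = 0.0001975/0.00298 = 0.06627 m/s; Re = 1.436e+04; ε/D = 3.08e-05; Haaland → f = 0.02807; ΔP_B = f(L/D)(ρV²/2) = 6.326 Pa.
ΔP_A/ΔP_B = 27.72/6.326 = 4.38.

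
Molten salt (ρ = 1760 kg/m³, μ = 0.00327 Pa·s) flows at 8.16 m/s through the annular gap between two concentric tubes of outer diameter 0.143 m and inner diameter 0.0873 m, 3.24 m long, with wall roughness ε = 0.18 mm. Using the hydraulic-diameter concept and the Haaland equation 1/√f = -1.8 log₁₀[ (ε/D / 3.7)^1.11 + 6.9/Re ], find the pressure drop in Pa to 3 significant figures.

Hydraulic diameter D_h = 4A/P = D_o - D_i = 0.143 - 0.0873 = 0.0557 m.
Re = ρVD_h/μ = 1760·8.16·0.0557/0.00327 = 2.446e+05.
ε/D_h = 0.00018/0.0557 = 0.00323; Haaland gives 1/√f = -1.8 log₁₀[0.000402+2.82e-05] = 6.059, so f = 0.02724.
ΔP = f(L/D_h)(ρV²/2) = 0.02724·3.24/0.0557·5.86e+04 = 9.286e+04 Pa.

ΔP ≈ 92900 Pa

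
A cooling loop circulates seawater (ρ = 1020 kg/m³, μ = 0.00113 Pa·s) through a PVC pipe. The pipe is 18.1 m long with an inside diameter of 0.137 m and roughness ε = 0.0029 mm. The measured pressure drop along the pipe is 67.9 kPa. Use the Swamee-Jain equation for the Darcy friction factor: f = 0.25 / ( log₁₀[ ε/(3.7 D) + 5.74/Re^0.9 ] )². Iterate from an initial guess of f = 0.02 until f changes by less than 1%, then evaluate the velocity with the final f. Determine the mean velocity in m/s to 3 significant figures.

Rearranging Darcy-Weisbach: V = √(2·ΔP·D/(f·L·ρ)). With ε/D = 2.9e-06/0.137 = 2.12e-05, iterate starting from f = 0.02:
  f = 0.02 → V = √(2·6.79e+04·0.137/(0.02·18.1·1020)) = 7.098 m/s; Re = ρVD/μ = 8.778e+05; f → 0.01233
  f = 0.01233 → V = 9.04 m/s; Re = 1.118e+06; f → 0.01193
  f = 0.01193 → V = 9.192 m/s; Re = 1.137e+06; f → 0.0119
Converged (Δf/f < 1%). With the final f = 0.0119: V = √(2·6.79e+04·0.137/(0.0119·18.1·1020)) = 9.203 m/s.

V ≈ 9.20 m/s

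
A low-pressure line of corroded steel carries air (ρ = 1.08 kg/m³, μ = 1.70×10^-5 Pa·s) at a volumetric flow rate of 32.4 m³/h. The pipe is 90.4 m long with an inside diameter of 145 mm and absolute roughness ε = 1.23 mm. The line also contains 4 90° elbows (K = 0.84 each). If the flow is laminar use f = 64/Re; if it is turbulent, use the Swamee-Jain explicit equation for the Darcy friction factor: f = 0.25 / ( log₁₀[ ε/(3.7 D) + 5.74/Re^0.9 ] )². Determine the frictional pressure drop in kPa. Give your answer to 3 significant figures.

Q = 32.4 m³/h = 32.4/3600 = 0.009 m³/s.
Cross-sectional area A = πD²/4 = π(0.145)²/4 = 0.01651 m²; mean velocity V = Q/A = 0.009/0.01651 = 0.545 m/s.
Reynolds number Re = ρVD/μ = 1.08 · 0.545 · 0.145 / 1.7e-05 = 5021.
Re > 4000 → turbulent. Relative roughness ε/D = 0.00123/0.145 = 0.00848. Swamee-Jain: f = 0.25/(log₁₀[0.00848/3.7 + 5.74/5021^0.9])² = 0.25/(log₁₀[0.00229 + 0.00268])² = 0.25/(-2.303)² = 0.04712.
Total minor-loss coefficient ΣK = 4·0.84 = 3.36.
ΔP = [f·L/D + ΣK]·(ρV²/2) = [0.04712·90.4/0.145 + 3.36]·(1.08·0.545²/2) = [29.38 + 3.36]·0.1604 = 5.251 Pa.
ΔP = 5.251 Pa = 0.00525 kPa.

ΔP ≈ 0.00525 kPa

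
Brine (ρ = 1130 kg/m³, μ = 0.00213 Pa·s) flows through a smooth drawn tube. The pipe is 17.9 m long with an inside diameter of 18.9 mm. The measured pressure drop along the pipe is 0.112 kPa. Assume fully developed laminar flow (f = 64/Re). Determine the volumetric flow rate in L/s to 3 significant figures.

Q ≈ 0.00920 L/s

For laminar flow, f = 64/Re with Re = ρVD/μ, so Darcy-Weisbach reduces to ΔP = 32μLV/D². Solving for V: V = ΔP·D²/(32μL) = 112·(0.0189)²/(32·0.00213·17.9) = 0.03279 m/s.
Check: Re = ρVD/μ = 1130·0.03279·0.0189/0.00213 = 328.8 < 2300, so the laminar assumption holds.
Q = V·A = 0.03279·(π/4·0.0189²) = 9.2e-06 m³/s = 0.00920 L/s.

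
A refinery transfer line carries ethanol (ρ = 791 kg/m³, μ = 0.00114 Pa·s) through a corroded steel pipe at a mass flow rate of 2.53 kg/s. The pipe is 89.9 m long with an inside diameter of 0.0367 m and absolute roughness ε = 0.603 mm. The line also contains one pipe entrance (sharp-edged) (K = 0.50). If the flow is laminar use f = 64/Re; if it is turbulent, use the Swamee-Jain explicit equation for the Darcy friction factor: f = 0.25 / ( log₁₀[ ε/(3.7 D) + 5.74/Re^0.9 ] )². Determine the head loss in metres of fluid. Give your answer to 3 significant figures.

h_f ≈ 52.8 m

A = πD²/4 = π(0.0367)²/4 = 0.001058 m²; mean velocity V = ṁ/(ρA) = 2.53/(791 · 0.001058) = 3.024 m/s.
Reynolds number Re = ρVD/μ = 791 · 3.024 · 0.0367 / 0.00114 = 7.699e+04.
Re > 4000 → turbulent. Relative roughness ε/D = 0.000603/0.0367 = 0.0164. Swamee-Jain: f = 0.25/(log₁₀[0.0164/3.7 + 5.74/7.699e+04^0.9])² = 0.25/(log₁₀[0.00444 + 0.00023])² = 0.25/(-2.331)² = 0.04602.
Total minor-loss coefficient ΣK = 1·0.5 = 0.5.
ΔP = [f·L/D + ΣK]·(ρV²/2) = [0.04602·89.9/0.0367 + 0.5]·(791·3.024²/2) = [112.7 + 0.5]·3616 = 4.094e+05 Pa.
Head loss h_f = ΔP/(ρg) = 4.094e+05/(791·9.81) = 52.8 m.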